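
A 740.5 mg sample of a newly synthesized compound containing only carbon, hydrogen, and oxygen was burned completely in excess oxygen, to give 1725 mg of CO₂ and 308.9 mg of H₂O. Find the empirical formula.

mol C = 1.725 g CO₂ ÷ 44.009 g/mol = 0.039197 mol
mol H = 2 × 0.3089 g H₂O ÷ 18.015 g/mol = 0.034294 mol
mass O = 0.7405 − (0.47079 + 0.034568) = 0.23514 g → mol O = 0.23514 ÷ 15.999 = 0.014697 mol
Divide by the smallest (0.014697 mol): C 2.667, H 2.333, O 1.000
Multiplying each by 3 gives whole numbers: C 8.00, H 7.00, O 3.00

C8H7O3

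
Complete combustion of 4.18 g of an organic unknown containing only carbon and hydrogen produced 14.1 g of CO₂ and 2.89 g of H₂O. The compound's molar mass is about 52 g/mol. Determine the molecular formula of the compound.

C4H4

mol C = 14.1 g CO₂ ÷ 44.009 g/mol = 0.3204 mol
mol H = 2 × 2.89 g H₂O ÷ 18.015 g/mol = 0.3208 mol
Divide by the smallest (0.3204 mol): C 1.000, H 1.001
Empirical formula: CH
Empirical-formula mass = 13.02 g/mol; 52 ÷ 13.02 ≈ 4, so the molecular formula is C4H4.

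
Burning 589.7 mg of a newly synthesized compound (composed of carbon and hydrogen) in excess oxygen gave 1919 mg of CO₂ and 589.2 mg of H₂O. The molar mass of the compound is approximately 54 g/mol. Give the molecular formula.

mol C = 1.919 g CO₂ ÷ 44.009 g/mol = 0.043605 mol
mol H = 2 × 0.5892 g H₂O ÷ 18.015 g/mol = 0.065412 mol
Divide by the smallest (0.043605 mol): C 1.000, H 1.500
Multiplying each by 2 gives whole numbers: C 2.00, H 3.00
Empirical formula: C2H3
Empirical-formula mass = 27.05 g/mol; 54 ÷ 27.05 ≈ 2, so the molecular formula is C4H6.

C4H6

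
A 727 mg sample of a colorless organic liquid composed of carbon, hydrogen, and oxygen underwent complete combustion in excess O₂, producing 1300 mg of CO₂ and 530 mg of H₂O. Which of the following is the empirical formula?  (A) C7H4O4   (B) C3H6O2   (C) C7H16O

mol C = 1.30 g CO₂ ÷ 44.009 g/mol = 0.02954 mol
mol H = 2 × 0.530 g H₂O ÷ 18.015 g/mol = 0.05884 mol
mass O = 0.727 − (0.3548 + 0.05931) = 0.3129 g → mol O = 0.3129 ÷ 15.999 = 0.01956 mol
Divide by the smallest (0.01956 mol): C 1.510, H 3.009, O 1.000
Multiplying each by 2 gives whole numbers: C 3.02, H 6.02, O 2.00

(B) C3H6O2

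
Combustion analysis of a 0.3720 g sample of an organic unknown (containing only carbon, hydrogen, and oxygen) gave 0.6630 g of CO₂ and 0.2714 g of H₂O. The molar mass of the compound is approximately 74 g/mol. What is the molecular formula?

mol C = 0.6630 g CO₂ ÷ 44.009 g/mol = 0.015065 mol
mol H = 2 × 0.2714 g H₂O ÷ 18.015 g/mol = 0.030130 mol
mass O = 0.3720 − (0.18095 + 0.030371) = 0.16068 g → mol O = 0.16068 ÷ 15.999 = 0.010043 mol
Divide by the smallest (0.010043 mol): C 1.500, H 3.000, O 1.000
Multiplying each by 2 gives whole numbers: C 3.00, H 6.00, O 2.00
Empirical formula: C3H6O2
Empirical-formula mass = 74.08 g/mol; 74 ÷ 74.08 ≈ 1, so the molecular formula is C3H6O2.

C3H6O2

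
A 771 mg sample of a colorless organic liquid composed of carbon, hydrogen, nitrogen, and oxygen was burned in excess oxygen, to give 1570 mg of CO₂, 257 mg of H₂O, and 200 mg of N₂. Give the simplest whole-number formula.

C5H4N2O

mol C = 1.57 g CO₂ ÷ 44.009 g/mol = 0.03567 mol
mol H = 2 × 0.257 g H₂O ÷ 18.015 g/mol = 0.02853 mol
mol N = 2 × 0.200 g N₂ ÷ 28.014 g/mol = 0.01428 mol
mass O = 0.771 − (0.4285 + 0.02876 + 0.2000) = 0.1138 g → mol O = 0.1138 ÷ 15.999 = 0.007110 mol
Divide by the smallest (0.007110 mol): C 5.017, H 4.013, N 2.008, O 1.000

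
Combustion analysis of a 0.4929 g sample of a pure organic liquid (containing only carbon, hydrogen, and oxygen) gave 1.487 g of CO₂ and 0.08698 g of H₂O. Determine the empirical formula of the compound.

C7H2O

mol C = 1.487 g CO₂ ÷ 44.009 g/mol = 0.033789 mol
mol H = 2 × 0.08698 g H₂O ÷ 18.015 g/mol = 0.0096564 mol
mass O = 0.4929 − (0.40583 + 0.0097336) = 0.077332 g → mol O = 0.077332 ÷ 15.999 = 0.0048336 mol
Divide by the smallest (0.0048336 mol): C 6.990, H 1.998, O 1.000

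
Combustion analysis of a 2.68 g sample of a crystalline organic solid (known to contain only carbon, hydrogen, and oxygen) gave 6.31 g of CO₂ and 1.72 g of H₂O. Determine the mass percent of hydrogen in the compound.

mol C = 6.31 g CO₂ ÷ 44.009 g/mol = 0.1434 mol
mol H = 2 × 1.72 g H₂O ÷ 18.015 g/mol = 0.1910 mol
mass O = 2.68 − (1.722 + 0.1925) = 0.7654 g → mol O = 0.7654 ÷ 15.999 = 0.04784 mol
mass % H = 0.1925 g ÷ 2.68 g × 100%

7.2%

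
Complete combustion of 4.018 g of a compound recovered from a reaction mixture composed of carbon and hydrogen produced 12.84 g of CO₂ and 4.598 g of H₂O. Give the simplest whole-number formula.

mol C = 12.84 g CO₂ ÷ 44.009 g/mol = 0.29176 mol
mol H = 2 × 4.598 g H₂O ÷ 18.015 g/mol = 0.51046 mol
Divide by the smallest (0.29176 mol): C 1.000, H 1.750
Multiplying each by 4 gives whole numbers: C 4.00, H 7.00

C4H7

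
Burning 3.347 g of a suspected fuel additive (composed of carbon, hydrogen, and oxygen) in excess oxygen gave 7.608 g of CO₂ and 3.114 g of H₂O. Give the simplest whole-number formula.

C3H6O

mol C = 7.608 g CO₂ ÷ 44.009 g/mol = 0.17287 mol
mol H = 2 × 3.114 g H₂O ÷ 18.015 g/mol = 0.34571 mol
mass O = 3.347 − (2.0764 + 0.34848) = 0.92214 g → mol O = 0.92214 ÷ 15.999 = 0.057637 mol
Divide by the smallest (0.057637 mol): C 2.999, H 5.998, O 1.000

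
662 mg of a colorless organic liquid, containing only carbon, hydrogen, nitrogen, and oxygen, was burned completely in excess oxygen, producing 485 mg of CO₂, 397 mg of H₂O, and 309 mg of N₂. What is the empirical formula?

mol C = 0.485 g CO₂ ÷ 44.009 g/mol = 0.01102 mol
mol H = 2 × 0.397 g H₂O ÷ 18.015 g/mol = 0.04407 mol
mol N = 2 × 0.309 g N₂ ÷ 28.014 g/mol = 0.02206 mol
mass O = 0.662 − (0.1324 + 0.04443 + 0.3090) = 0.1762 g → mol O = 0.1762 ÷ 15.999 = 0.01101 mol
Divide by the smallest (0.01101 mol): C 1.001, H 4.002, N 2.003, O 1.000

CH4N2O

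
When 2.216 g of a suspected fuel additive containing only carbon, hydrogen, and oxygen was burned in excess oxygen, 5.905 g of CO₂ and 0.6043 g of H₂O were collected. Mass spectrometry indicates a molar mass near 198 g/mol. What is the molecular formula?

mol C = 5.905 g CO₂ ÷ 44.009 g/mol = 0.13418 mol
mol H = 2 × 0.6043 g H₂O ÷ 18.015 g/mol = 0.067089 mol
mass O = 2.216 − (1.6116 + 0.067625) = 0.53677 g → mol O = 0.53677 ÷ 15.999 = 0.033550 mol
Divide by the smallest (0.033550 mol): C 3.999, H 2.000, O 1.000
Empirical formula: C4H2O
Empirical-formula mass = 66.06 g/mol; 198 ÷ 66.06 ≈ 3, so the molecular formula is C12H6O3.

C12H6O3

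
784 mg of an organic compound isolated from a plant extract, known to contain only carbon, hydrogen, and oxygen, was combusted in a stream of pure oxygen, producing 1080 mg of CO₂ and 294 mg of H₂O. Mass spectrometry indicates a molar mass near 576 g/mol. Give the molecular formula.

mol C = 1.08 g CO₂ ÷ 44.009 g/mol = 0.02454 mol
mol H = 2 × 0.294 g H₂O ÷ 18.015 g/mol = 0.03264 mol
mass O = 0.784 − (0.2948 + 0.03290) = 0.4563 g → mol O = 0.4563 ÷ 15.999 = 0.02852 mol
Divide by the smallest (0.02454 mol): C 1.000, H 1.330, O 1.162
Multiplying each by 6 gives whole numbers: C 6.00, H 7.98, O 6.97
Empirical formula: C6H8O7
Empirical-formula mass = 192.12 g/mol; 576 ÷ 192.12 ≈ 3, so the molecular formula is C18H24O21.

C18H24O21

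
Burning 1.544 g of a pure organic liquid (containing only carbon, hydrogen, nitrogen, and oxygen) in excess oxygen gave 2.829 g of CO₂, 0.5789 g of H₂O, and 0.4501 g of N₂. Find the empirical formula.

mol C = 2.829 g CO₂ ÷ 44.009 g/mol = 0.064282 mol
mol H = 2 × 0.5789 g H₂O ÷ 18.015 g/mol = 0.064269 mol
mol N = 2 × 0.4501 g N₂ ÷ 28.014 g/mol = 0.032134 mol
mass O = 1.544 − (0.77209 + 0.064783 + 0.45010) = 0.25702 g → mol O = 0.25702 ÷ 15.999 = 0.016065 mol
Divide by the smallest (0.016065 mol): C 4.001, H 4.001, N 2.000, O 1.000

C4H4N2O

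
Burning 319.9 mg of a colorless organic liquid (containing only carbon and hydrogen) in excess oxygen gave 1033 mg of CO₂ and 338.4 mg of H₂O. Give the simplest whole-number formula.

mol C = 1.033 g CO₂ ÷ 44.009 g/mol = 0.023472 mol
mol H = 2 × 0.3384 g H₂O ÷ 18.015 g/mol = 0.037569 mol
Divide by the smallest (0.023472 mol): C 1.000, H 1.601
Multiplying each by 5 gives whole numbers: C 5.00, H 8.00

C5H8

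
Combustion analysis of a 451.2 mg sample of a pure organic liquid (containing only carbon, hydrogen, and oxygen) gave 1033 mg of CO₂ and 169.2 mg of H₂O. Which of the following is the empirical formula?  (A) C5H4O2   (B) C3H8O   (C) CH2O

mol C = 1.033 g CO₂ ÷ 44.009 g/mol = 0.023472 mol
mol H = 2 × 0.1692 g H₂O ÷ 18.015 g/mol = 0.018784 mol
mass O = 0.4512 − (0.28193 + 0.018935) = 0.15034 g → mol O = 0.15034 ÷ 15.999 = 0.0093967 mol
Divide by the smallest (0.0093967 mol): C 2.498, H 1.999, O 1.000
Multiplying each by 2 gives whole numbers: C 5.00, H 4.00, O 2.00

(A) C5H4O2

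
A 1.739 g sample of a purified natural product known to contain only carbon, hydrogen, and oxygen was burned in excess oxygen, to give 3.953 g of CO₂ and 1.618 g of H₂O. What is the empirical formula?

C3H6O

mol C = 3.953 g CO₂ ÷ 44.009 g/mol = 0.089823 mol
mol H = 2 × 1.618 g H₂O ÷ 18.015 g/mol = 0.17963 mol
mass O = 1.739 − (1.0789 + 0.18107) = 0.47908 g → mol O = 0.47908 ÷ 15.999 = 0.029944 mol
Divide by the smallest (0.029944 mol): C 3.000, H 5.999, O 1.000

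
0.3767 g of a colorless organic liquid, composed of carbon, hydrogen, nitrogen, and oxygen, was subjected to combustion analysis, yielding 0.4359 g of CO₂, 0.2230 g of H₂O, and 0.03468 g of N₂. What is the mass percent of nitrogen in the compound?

mol C = 0.4359 g CO₂ ÷ 44.009 g/mol = 0.0099048 mol
mol H = 2 × 0.2230 g H₂O ÷ 18.015 g/mol = 0.024757 mol
mol N = 2 × 0.03468 g N₂ ÷ 28.014 g/mol = 0.0024759 mol
mass O = 0.3767 − (0.11897 + 0.024955 + 0.034680) = 0.19810 g → mol O = 0.19810 ÷ 15.999 = 0.012382 mol
mass % N = 0.034680 g ÷ 0.3767 g × 100%

9.21%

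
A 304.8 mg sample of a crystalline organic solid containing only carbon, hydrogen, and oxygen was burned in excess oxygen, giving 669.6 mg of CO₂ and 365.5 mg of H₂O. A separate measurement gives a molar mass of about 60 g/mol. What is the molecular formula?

mol C = 0.6696 g CO₂ ÷ 44.009 g/mol = 0.015215 mol
mol H = 2 × 0.3655 g H₂O ÷ 18.015 g/mol = 0.040577 mol
mass O = 0.3048 − (0.18275 + 0.040902) = 0.081150 g → mol O = 0.081150 ÷ 15.999 = 0.0050722 mol
Divide by the smallest (0.0050722 mol): C 3.000, H 8.000, O 1.000
Empirical formula: C3H8O
Empirical-formula mass = 60.10 g/mol; 60 ÷ 60.10 ≈ 1, so the molecular formula is C3H8O.

C3H8O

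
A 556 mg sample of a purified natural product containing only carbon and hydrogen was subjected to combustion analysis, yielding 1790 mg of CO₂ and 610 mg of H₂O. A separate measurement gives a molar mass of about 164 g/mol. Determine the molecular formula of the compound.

C12H20

mol C = 1.79 g CO₂ ÷ 44.009 g/mol = 0.04067 mol
mol H = 2 × 0.610 g H₂O ÷ 18.015 g/mol = 0.06772 mol
Divide by the smallest (0.04067 mol): C 1.000, H 1.665
Multiplying each by 3 gives whole numbers: C 3.00, H 4.99
Empirical formula: C3H5
Empirical-formula mass = 41.07 g/mol; 164 ÷ 41.07 ≈ 4, so the molecular formula is C12H20.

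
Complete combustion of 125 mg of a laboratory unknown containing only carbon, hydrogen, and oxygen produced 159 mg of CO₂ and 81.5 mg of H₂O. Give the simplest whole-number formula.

C4H10O5

mol C = 0.159 g CO₂ ÷ 44.009 g/mol = 0.003613 mol
mol H = 2 × 0.0815 g H₂O ÷ 18.015 g/mol = 0.009048 mol
mass O = 0.125 − (0.04339 + 0.009120) = 0.07249 g → mol O = 0.07249 ÷ 15.999 = 0.004531 mol
Divide by the smallest (0.003613 mol): C 1.000, H 2.504, O 1.254
Multiplying each by 4 gives whole numbers: C 4.00, H 10.02, O 5.02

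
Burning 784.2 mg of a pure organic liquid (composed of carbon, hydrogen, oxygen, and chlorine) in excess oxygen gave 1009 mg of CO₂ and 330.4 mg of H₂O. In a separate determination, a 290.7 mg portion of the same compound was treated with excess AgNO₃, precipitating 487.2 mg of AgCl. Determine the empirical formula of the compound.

C5H8Cl2O2

mol C = 1.009 g CO₂ ÷ 44.009 g/mol = 0.022927 mol
mol H = 2 × 0.3304 g H₂O ÷ 18.015 g/mol = 0.036681 mol
From the AgCl data: mol Cl per gram of compound = (0.4872 ÷ 143.318) ÷ 0.2907 = 0.011694 mol/g, so in the 0.7842 g combustion sample mol Cl = 0.0091704 mol
mass O = 0.7842 − (0.27538 + 0.036974 + 0.32509) = 0.14676 g → mol O = 0.14676 ÷ 15.999 = 0.0091729 mol
Divide by the smallest (0.0091704 mol): C 2.500, H 4.000, Cl 1.000, O 1.000
Multiplying each by 2 gives whole numbers: C 5.00, H 8.00, Cl 2.00, O 2.00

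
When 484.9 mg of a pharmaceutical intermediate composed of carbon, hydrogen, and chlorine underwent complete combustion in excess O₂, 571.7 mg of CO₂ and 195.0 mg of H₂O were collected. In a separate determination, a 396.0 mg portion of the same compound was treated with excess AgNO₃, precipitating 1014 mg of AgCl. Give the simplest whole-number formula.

mol C = 0.5717 g CO₂ ÷ 44.009 g/mol = 0.012991 mol
mol H = 2 × 0.1950 g H₂O ÷ 18.015 g/mol = 0.021649 mol
From the AgCl data: mol Cl per gram of compound = (1.014 ÷ 143.318) ÷ 0.3960 = 0.017867 mol/g, so in the 0.4849 g combustion sample mol Cl = 0.0086635 mol
Divide by the smallest (0.0086635 mol): C 1.499, H 2.499, Cl 1.000
Multiplying each by 2 gives whole numbers: C 3.00, H 5.00, Cl 2.00

C3H5Cl2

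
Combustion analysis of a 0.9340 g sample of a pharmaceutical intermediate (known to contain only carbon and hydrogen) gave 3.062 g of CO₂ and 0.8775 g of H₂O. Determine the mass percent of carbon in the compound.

89.47%

mol C = 3.062 g CO₂ ÷ 44.009 g/mol = 0.069577 mol
mol H = 2 × 0.8775 g H₂O ÷ 18.015 g/mol = 0.097419 mol
mass % C = 0.83569 g ÷ 0.9340 g × 100%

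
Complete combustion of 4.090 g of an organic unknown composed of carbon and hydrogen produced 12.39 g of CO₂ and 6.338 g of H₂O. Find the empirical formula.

mol C = 12.39 g CO₂ ÷ 44.009 g/mol = 0.28153 mol
mol H = 2 × 6.338 g H₂O ÷ 18.015 g/mol = 0.70364 mol
Divide by the smallest (0.28153 mol): C 1.000, H 2.499
Multiplying each by 2 gives whole numbers: C 2.00, H 5.00

C2H5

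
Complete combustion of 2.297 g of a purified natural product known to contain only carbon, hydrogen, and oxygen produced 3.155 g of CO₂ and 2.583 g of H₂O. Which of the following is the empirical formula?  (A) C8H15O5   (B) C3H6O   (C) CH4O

mol C = 3.155 g CO₂ ÷ 44.009 g/mol = 0.071690 mol
mol H = 2 × 2.583 g H₂O ÷ 18.015 g/mol = 0.28676 mol
mass O = 2.297 − (0.86107 + 0.28906) = 1.1469 g → mol O = 1.1469 ÷ 15.999 = 0.071684 mol
Divide by the smallest (0.071684 mol): C 1.000, H 4.000, O 1.000

(C) CH4O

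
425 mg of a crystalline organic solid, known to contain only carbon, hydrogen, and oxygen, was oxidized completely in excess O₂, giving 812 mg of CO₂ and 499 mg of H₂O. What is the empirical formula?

mol C = 0.812 g CO₂ ÷ 44.009 g/mol = 0.01845 mol
mol H = 2 × 0.499 g H₂O ÷ 18.015 g/mol = 0.05540 mol
mass O = 0.425 − (0.2216 + 0.05584) = 0.1475 g → mol O = 0.1475 ÷ 15.999 = 0.009222 mol
Divide by the smallest (0.009222 mol): C 2.001, H 6.007, O 1.000

C2H6O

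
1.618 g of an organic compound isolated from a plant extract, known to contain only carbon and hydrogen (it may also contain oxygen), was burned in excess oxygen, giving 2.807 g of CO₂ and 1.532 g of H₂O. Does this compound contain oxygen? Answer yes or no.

mol C = 2.807 g CO₂ ÷ 44.009 g/mol = 0.063782 mol
mol H = 2 × 1.532 g H₂O ÷ 18.015 g/mol = 0.17008 mol
C and H account for only 0.93753 g of the 1.618 g sample; the remaining 0.68047 g must be oxygen.

yes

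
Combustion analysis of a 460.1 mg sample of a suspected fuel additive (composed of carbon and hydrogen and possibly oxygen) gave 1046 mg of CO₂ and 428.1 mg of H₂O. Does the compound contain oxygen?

yes

mol C = 1.046 g CO₂ ÷ 44.009 g/mol = 0.023768 mol
mol H = 2 × 0.4281 g H₂O ÷ 18.015 g/mol = 0.047527 mol
C and H account for only 0.33338 g of the 0.4601 g sample; the remaining 0.12672 g must be oxygen.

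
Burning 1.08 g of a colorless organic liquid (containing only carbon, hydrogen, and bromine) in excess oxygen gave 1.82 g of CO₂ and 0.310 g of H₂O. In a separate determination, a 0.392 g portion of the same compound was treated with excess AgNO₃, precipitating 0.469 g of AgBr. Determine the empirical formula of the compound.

mol C = 1.82 g CO₂ ÷ 44.009 g/mol = 0.04136 mol
mol H = 2 × 0.310 g H₂O ÷ 18.015 g/mol = 0.03442 mol
From the AgBr data: mol Br per gram of compound = (0.469 ÷ 187.772) ÷ 0.392 = 0.006372 mol/g, so in the 1.08 g combustion sample mol Br = 0.006881 mol
Divide by the smallest (0.006881 mol): C 6.010, H 5.001, Br 1.000

C6H5Br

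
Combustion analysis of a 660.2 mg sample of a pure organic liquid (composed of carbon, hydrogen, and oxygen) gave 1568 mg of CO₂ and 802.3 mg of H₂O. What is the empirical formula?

C4H10O

mol C = 1.568 g CO₂ ÷ 44.009 g/mol = 0.035629 mol
mol H = 2 × 0.8023 g H₂O ÷ 18.015 g/mol = 0.089070 mol
mass O = 0.6602 − (0.42794 + 0.089783) = 0.14248 g → mol O = 0.14248 ÷ 15.999 = 0.0089053 mol
Divide by the smallest (0.0089053 mol): C 4.001, H 10.002, O 1.000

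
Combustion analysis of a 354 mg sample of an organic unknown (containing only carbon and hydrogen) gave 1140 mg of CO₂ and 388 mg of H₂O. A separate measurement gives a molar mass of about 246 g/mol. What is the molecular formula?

C18H30

mol C = 1.14 g CO₂ ÷ 44.009 g/mol = 0.02590 mol
mol H = 2 × 0.388 g H₂O ÷ 18.015 g/mol = 0.04308 mol
Divide by the smallest (0.02590 mol): C 1.000, H 1.663
Multiplying each by 3 gives whole numbers: C 3.00, H 4.99
Empirical formula: C3H5
Empirical-formula mass = 41.07 g/mol; 246 ÷ 41.07 ≈ 6, so the molecular formula is C18H30.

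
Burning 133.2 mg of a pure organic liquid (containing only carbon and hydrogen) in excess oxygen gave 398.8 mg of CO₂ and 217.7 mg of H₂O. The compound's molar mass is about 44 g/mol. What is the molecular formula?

mol C = 0.3988 g CO₂ ÷ 44.009 g/mol = 0.0090618 mol
mol H = 2 × 0.2177 g H₂O ÷ 18.015 g/mol = 0.024169 mol
Divide by the smallest (0.0090618 mol): C 1.000, H 2.667
Multiplying each by 3 gives whole numbers: C 3.00, H 8.00
Empirical formula: C3H8
Empirical-formula mass = 44.10 g/mol; 44 ÷ 44.10 ≈ 1, so the molecular formula is C3H8.

C3H8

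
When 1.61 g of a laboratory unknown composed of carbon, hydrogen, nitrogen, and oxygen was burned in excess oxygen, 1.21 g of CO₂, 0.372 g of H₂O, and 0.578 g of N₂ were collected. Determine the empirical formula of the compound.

mol C = 1.21 g CO₂ ÷ 44.009 g/mol = 0.02749 mol
mol H = 2 × 0.372 g H₂O ÷ 18.015 g/mol = 0.04130 mol
mol N = 2 × 0.578 g N₂ ÷ 28.014 g/mol = 0.04127 mol
mass O = 1.61 − (0.3302 + 0.04163 + 0.5780) = 0.6601 g → mol O = 0.6601 ÷ 15.999 = 0.04126 mol
Divide by the smallest (0.02749 mol): C 1.000, H 1.502, N 1.501, O 1.501
Multiplying each by 2 gives whole numbers: C 2.00, H 3.00, N 3.00, O 3.00

C2H3N3O3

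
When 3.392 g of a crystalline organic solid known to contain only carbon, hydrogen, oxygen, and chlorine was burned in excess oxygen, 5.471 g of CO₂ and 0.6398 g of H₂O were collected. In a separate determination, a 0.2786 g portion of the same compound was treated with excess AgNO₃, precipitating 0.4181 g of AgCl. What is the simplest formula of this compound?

mol C = 5.471 g CO₂ ÷ 44.009 g/mol = 0.12432 mol
mol H = 2 × 0.6398 g H₂O ÷ 18.015 g/mol = 0.071030 mol
From the AgCl data: mol Cl per gram of compound = (0.4181 ÷ 143.318) ÷ 0.2786 = 0.010471 mol/g, so in the 3.392 g combustion sample mol Cl = 0.035518 mol
mass O = 3.392 − (1.4932 + 0.071598 + 1.2591) = 0.56812 g → mol O = 0.56812 ÷ 15.999 = 0.035510 mol
Divide by the smallest (0.035510 mol): C 3.501, H 2.000, Cl 1.000, O 1.000
Multiplying each by 2 gives whole numbers: C 7.00, H 4.00, Cl 2.00, O 2.00

C7H4Cl2O2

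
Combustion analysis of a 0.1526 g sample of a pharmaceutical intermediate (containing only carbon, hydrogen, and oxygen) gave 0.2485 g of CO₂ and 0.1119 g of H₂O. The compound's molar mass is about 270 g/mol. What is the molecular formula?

C10H22O8

mol C = 0.2485 g CO₂ ÷ 44.009 g/mol = 0.0056466 mol
mol H = 2 × 0.1119 g H₂O ÷ 18.015 g/mol = 0.012423 mol
mass O = 0.1526 − (0.067821 + 0.012522) = 0.072257 g → mol O = 0.072257 ÷ 15.999 = 0.0045163 mol
Divide by the smallest (0.0045163 mol): C 1.250, H 2.751, O 1.000
Multiplying each by 4 gives whole numbers: C 5.00, H 11.00, O 4.00
Empirical formula: C5H11O4
Empirical-formula mass = 135.14 g/mol; 270 ÷ 135.14 ≈ 2, so the molecular formula is C10H22O8.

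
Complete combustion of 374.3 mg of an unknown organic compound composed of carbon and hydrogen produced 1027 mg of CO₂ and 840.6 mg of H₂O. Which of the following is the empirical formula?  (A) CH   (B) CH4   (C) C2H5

mol C = 1.027 g CO₂ ÷ 44.009 g/mol = 0.023336 mol
mol H = 2 × 0.8406 g H₂O ÷ 18.015 g/mol = 0.093322 mol
Divide by the smallest (0.023336 mol): C 1.000, H 3.999

(B) CH4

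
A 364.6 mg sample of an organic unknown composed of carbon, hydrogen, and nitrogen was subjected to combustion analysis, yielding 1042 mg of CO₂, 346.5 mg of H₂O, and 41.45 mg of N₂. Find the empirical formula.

mol C = 1.042 g CO₂ ÷ 44.009 g/mol = 0.023677 mol
mol H = 2 × 0.3465 g H₂O ÷ 18.015 g/mol = 0.038468 mol
mol N = 2 × 0.04145 g N₂ ÷ 28.014 g/mol = 0.0029592 mol
Divide by the smallest (0.0029592 mol): C 8.001, H 12.999, N 1.000

C8H13N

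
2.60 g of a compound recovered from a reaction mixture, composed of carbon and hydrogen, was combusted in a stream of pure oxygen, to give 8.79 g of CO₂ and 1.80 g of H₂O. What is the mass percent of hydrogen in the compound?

mol C = 8.79 g CO₂ ÷ 44.009 g/mol = 0.1997 mol
mol H = 2 × 1.80 g H₂O ÷ 18.015 g/mol = 0.1998 mol
mass % H = 0.2014 g ÷ 2.60 g × 100%

7.7%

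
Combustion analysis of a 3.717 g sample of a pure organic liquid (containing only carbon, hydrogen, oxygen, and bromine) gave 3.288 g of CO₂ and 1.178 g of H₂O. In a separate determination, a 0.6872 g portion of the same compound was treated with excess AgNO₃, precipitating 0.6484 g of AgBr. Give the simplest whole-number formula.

C4H7BrO4

mol C = 3.288 g CO₂ ÷ 44.009 g/mol = 0.074712 mol
mol H = 2 × 1.178 g H₂O ÷ 18.015 g/mol = 0.13078 mol
From the AgBr data: mol Br per gram of compound = (0.6484 ÷ 187.772) ÷ 0.6872 = 0.0050249 mol/g, so in the 3.717 g combustion sample mol Br = 0.018678 mol
mass O = 3.717 − (0.89737 + 0.13183 + 1.4924) = 1.1954 g → mol O = 1.1954 ÷ 15.999 = 0.074717 mol
Divide by the smallest (0.018678 mol): C 4.000, H 7.002, Br 1.000, O 4.000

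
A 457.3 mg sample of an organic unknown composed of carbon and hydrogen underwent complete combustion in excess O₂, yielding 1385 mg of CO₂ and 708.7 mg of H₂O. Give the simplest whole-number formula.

mol C = 1.385 g CO₂ ÷ 44.009 g/mol = 0.031471 mol
mol H = 2 × 0.7087 g H₂O ÷ 18.015 g/mol = 0.078679 mol
Divide by the smallest (0.031471 mol): C 1.000, H 2.500
Multiplying each by 2 gives whole numbers: C 2.00, H 5.00

C2H5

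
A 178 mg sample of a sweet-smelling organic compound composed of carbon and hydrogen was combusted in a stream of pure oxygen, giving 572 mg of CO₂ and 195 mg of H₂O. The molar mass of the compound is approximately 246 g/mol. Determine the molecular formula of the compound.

mol C = 0.572 g CO₂ ÷ 44.009 g/mol = 0.01300 mol
mol H = 2 × 0.195 g H₂O ÷ 18.015 g/mol = 0.02165 mol
Divide by the smallest (0.01300 mol): C 1.000, H 1.666
Multiplying each by 3 gives whole numbers: C 3.00, H 5.00
Empirical formula: C3H5
Empirical-formula mass = 41.07 g/mol; 246 ÷ 41.07 ≈ 6, so the molecular formula is C18H30.

C18H30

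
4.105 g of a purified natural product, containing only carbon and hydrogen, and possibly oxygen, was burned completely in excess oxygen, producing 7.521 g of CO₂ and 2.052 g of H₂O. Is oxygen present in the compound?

yes

mol C = 7.521 g CO₂ ÷ 44.009 g/mol = 0.17090 mol
mol H = 2 × 2.052 g H₂O ÷ 18.015 g/mol = 0.22781 mol
C and H account for only 2.2823 g of the 4.105 g sample; the remaining 1.8227 g must be oxygen.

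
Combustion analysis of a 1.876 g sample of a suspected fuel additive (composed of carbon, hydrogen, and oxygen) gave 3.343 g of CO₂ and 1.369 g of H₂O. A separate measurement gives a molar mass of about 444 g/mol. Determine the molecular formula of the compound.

C18H36O12

mol C = 3.343 g CO₂ ÷ 44.009 g/mol = 0.075962 mol
mol H = 2 × 1.369 g H₂O ÷ 18.015 g/mol = 0.15198 mol
mass O = 1.876 − (0.91238 + 0.15320) = 0.81042 g → mol O = 0.81042 ÷ 15.999 = 0.050655 mol
Divide by the smallest (0.050655 mol): C 1.500, H 3.000, O 1.000
Multiplying each by 2 gives whole numbers: C 3.00, H 6.00, O 2.00
Empirical formula: C3H6O2
Empirical-formula mass = 74.08 g/mol; 444 ÷ 74.08 ≈ 6, so the molecular formula is C18H36O12.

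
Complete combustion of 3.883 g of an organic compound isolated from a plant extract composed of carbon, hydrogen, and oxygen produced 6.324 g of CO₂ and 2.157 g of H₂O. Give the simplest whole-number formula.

C6H10O5

mol C = 6.324 g CO₂ ÷ 44.009 g/mol = 0.14370 mol
mol H = 2 × 2.157 g H₂O ÷ 18.015 g/mol = 0.23947 mol
mass O = 3.883 − (1.7260 + 0.24138) = 1.9157 g → mol O = 1.9157 ÷ 15.999 = 0.11974 mol
Divide by the smallest (0.11974 mol): C 1.200, H 2.000, O 1.000
Multiplying each by 5 gives whole numbers: C 6.00, H 10.00, O 5.00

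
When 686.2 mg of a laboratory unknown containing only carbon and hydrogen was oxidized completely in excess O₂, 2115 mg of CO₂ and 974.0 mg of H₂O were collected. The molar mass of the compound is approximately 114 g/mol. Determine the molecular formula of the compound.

C8H18

mol C = 2.115 g CO₂ ÷ 44.009 g/mol = 0.048058 mol
mol H = 2 × 0.9740 g H₂O ÷ 18.015 g/mol = 0.10813 mol
Divide by the smallest (0.048058 mol): C 1.000, H 2.250
Multiplying each by 4 gives whole numbers: C 4.00, H 9.00
Empirical formula: C4H9
Empirical-formula mass = 57.12 g/mol; 114 ÷ 57.12 ≈ 2, so the molecular formula is C8H18.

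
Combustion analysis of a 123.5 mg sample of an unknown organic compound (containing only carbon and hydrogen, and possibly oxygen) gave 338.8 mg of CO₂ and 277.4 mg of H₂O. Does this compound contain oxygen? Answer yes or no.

no

mol C = 0.3388 g CO₂ ÷ 44.009 g/mol = 0.0076984 mol
mol H = 2 × 0.2774 g H₂O ÷ 18.015 g/mol = 0.030797 mol
C and H together account for 0.12351 g — essentially the entire 0.1235 g sample — so the compound contains no oxygen.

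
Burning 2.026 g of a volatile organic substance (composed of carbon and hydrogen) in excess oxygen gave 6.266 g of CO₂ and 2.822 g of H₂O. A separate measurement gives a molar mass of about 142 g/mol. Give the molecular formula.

C10H22

mol C = 6.266 g CO₂ ÷ 44.009 g/mol = 0.14238 mol
mol H = 2 × 2.822 g H₂O ÷ 18.015 g/mol = 0.31329 mol
Divide by the smallest (0.14238 mol): C 1.000, H 2.200
Multiplying each by 5 gives whole numbers: C 5.00, H 11.00
Empirical formula: C5H11
Empirical-formula mass = 71.14 g/mol; 142 ÷ 71.14 ≈ 2, so the molecular formula is C10H22.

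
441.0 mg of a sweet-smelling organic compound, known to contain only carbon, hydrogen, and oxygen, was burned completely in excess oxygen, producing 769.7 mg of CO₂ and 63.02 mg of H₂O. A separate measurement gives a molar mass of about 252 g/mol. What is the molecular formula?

mol C = 0.7697 g CO₂ ÷ 44.009 g/mol = 0.017490 mol
mol H = 2 × 0.06302 g H₂O ÷ 18.015 g/mol = 0.0069964 mol
mass O = 0.4410 − (0.21007 + 0.0070524) = 0.22388 g → mol O = 0.22388 ÷ 15.999 = 0.013993 mol
Divide by the smallest (0.0069964 mol): C 2.500, H 1.000, O 2.000
Multiplying each by 2 gives whole numbers: C 5.00, H 2.00, O 4.00
Empirical formula: C5H2O4
Empirical-formula mass = 126.07 g/mol; 252 ÷ 126.07 ≈ 2, so the molecular formula is C10H4O8.

C10H4O8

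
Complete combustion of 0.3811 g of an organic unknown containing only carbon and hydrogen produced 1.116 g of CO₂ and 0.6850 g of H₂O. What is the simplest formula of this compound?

mol C = 1.116 g CO₂ ÷ 44.009 g/mol = 0.025358 mol
mol H = 2 × 0.6850 g H₂O ÷ 18.015 g/mol = 0.076048 mol
Divide by the smallest (0.025358 mol): C 1.000, H 2.999

CH3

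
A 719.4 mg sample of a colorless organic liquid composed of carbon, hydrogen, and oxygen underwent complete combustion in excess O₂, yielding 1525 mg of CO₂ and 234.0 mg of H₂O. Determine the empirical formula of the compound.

C4H3O2

mol C = 1.525 g CO₂ ÷ 44.009 g/mol = 0.034652 mol
mol H = 2 × 0.2340 g H₂O ÷ 18.015 g/mol = 0.025978 mol
mass O = 0.7194 − (0.41621 + 0.026186) = 0.27701 g → mol O = 0.27701 ÷ 15.999 = 0.017314 mol
Divide by the smallest (0.017314 mol): C 2.001, H 1.500, O 1.000
Multiplying each by 2 gives whole numbers: C 4.00, H 3.00, O 2.00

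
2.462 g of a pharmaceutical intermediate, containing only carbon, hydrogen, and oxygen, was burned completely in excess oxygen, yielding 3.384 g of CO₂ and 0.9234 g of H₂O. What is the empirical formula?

mol C = 3.384 g CO₂ ÷ 44.009 g/mol = 0.076893 mol
mol H = 2 × 0.9234 g H₂O ÷ 18.015 g/mol = 0.10251 mol
mass O = 2.462 − (0.92357 + 0.10333) = 1.4351 g → mol O = 1.4351 ÷ 15.999 = 0.089699 mol
Divide by the smallest (0.076893 mol): C 1.000, H 1.333, O 1.167
Multiplying each by 6 gives whole numbers: C 6.00, H 8.00, O 7.00

C6H8O7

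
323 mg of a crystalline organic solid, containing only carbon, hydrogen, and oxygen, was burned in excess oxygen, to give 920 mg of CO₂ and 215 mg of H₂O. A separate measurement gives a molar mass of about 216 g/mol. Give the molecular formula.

C14H16O2

mol C = 0.920 g CO₂ ÷ 44.009 g/mol = 0.02090 mol
mol H = 2 × 0.215 g H₂O ÷ 18.015 g/mol = 0.02387 mol
mass O = 0.323 − (0.2511 + 0.02406) = 0.04785 g → mol O = 0.04785 ÷ 15.999 = 0.002991 mol
Divide by the smallest (0.002991 mol): C 6.989, H 7.980, O 1.000
Empirical formula: C7H8O
Empirical-formula mass = 108.14 g/mol; 216 ÷ 108.14 ≈ 2, so the molecular formula is C14H16O2.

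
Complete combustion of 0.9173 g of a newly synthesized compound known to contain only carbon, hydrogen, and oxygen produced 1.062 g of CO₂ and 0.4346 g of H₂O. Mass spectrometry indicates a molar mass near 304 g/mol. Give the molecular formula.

mol C = 1.062 g CO₂ ÷ 44.009 g/mol = 0.024131 mol
mol H = 2 × 0.4346 g H₂O ÷ 18.015 g/mol = 0.048249 mol
mass O = 0.9173 − (0.28984 + 0.048635) = 0.57882 g → mol O = 0.57882 ÷ 15.999 = 0.036179 mol
Divide by the smallest (0.024131 mol): C 1.000, H 1.999, O 1.499
Multiplying each by 2 gives whole numbers: C 2.00, H 4.00, O 3.00
Empirical formula: C2H4O3
Empirical-formula mass = 76.05 g/mol; 304 ÷ 76.05 ≈ 4, so the molecular formula is C8H16O12.

C8H16O12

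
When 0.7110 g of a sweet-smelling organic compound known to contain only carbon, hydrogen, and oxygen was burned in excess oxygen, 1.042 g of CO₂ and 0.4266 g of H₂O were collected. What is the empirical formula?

mol C = 1.042 g CO₂ ÷ 44.009 g/mol = 0.023677 mol
mol H = 2 × 0.4266 g H₂O ÷ 18.015 g/mol = 0.047361 mol
mass O = 0.7110 − (0.28438 + 0.047739) = 0.37888 g → mol O = 0.37888 ÷ 15.999 = 0.023681 mol
Divide by the smallest (0.023677 mol): C 1.000, H 2.000, O 1.000

CH2O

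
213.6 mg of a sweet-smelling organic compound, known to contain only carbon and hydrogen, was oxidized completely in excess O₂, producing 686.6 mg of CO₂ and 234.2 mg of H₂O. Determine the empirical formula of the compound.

C3H5

mol C = 0.6866 g CO₂ ÷ 44.009 g/mol = 0.015601 mol
mol H = 2 × 0.2342 g H₂O ÷ 18.015 g/mol = 0.026001 mol
Divide by the smallest (0.015601 mol): C 1.000, H 1.667
Multiplying each by 3 gives whole numbers: C 3.00, H 5.00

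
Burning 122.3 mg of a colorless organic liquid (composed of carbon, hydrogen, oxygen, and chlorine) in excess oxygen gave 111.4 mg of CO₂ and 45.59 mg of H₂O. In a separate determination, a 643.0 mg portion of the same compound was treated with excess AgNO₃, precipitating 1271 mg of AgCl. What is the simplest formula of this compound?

C3H6Cl2O2

mol C = 0.1114 g CO₂ ÷ 44.009 g/mol = 0.0025313 mol
mol H = 2 × 0.04559 g H₂O ÷ 18.015 g/mol = 0.0050613 mol
From the AgCl data: mol Cl per gram of compound = (1.271 ÷ 143.318) ÷ 0.6430 = 0.013792 mol/g, so in the 0.1223 g combustion sample mol Cl = 0.0016868 mol
mass O = 0.1223 − (0.030403 + 0.0051018 + 0.059797) = 0.026998 g → mol O = 0.026998 ÷ 15.999 = 0.0016875 mol
Divide by the smallest (0.0016868 mol): C 1.501, H 3.001, Cl 1.000, O 1.000
Multiplying each by 2 gives whole numbers: C 3.00, H 6.00, Cl 2.00, O 2.00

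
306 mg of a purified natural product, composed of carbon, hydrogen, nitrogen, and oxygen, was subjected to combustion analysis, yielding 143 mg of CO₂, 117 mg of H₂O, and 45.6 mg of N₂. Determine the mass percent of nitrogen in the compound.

mol C = 0.143 g CO₂ ÷ 44.009 g/mol = 0.003249 mol
mol H = 2 × 0.117 g H₂O ÷ 18.015 g/mol = 0.01299 mol
mol N = 2 × 0.0456 g N₂ ÷ 28.014 g/mol = 0.003256 mol
mass O = 0.306 − (0.03903 + 0.01309 + 0.04560) = 0.2083 g → mol O = 0.2083 ÷ 15.999 = 0.01302 mol
mass % N = 0.04560 g ÷ 0.306 g × 100%

14.9%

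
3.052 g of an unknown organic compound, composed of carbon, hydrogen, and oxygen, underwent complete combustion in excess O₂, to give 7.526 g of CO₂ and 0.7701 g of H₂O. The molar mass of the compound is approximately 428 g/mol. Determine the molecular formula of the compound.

mol C = 7.526 g CO₂ ÷ 44.009 g/mol = 0.17101 mol
mol H = 2 × 0.7701 g H₂O ÷ 18.015 g/mol = 0.085495 mol
mass O = 3.052 − (2.0540 + 0.086179) = 0.91181 g → mol O = 0.91181 ÷ 15.999 = 0.056992 mol
Divide by the smallest (0.056992 mol): C 3.001, H 1.500, O 1.000
Multiplying each by 2 gives whole numbers: C 6.00, H 3.00, O 2.00
Empirical formula: C6H3O2
Empirical-formula mass = 107.09 g/mol; 428 ÷ 107.09 ≈ 4, so the molecular formula is C24H12O8.

C24H12O8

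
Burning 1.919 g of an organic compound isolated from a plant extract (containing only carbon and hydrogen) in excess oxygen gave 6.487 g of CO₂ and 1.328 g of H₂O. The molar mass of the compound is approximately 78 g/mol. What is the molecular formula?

mol C = 6.487 g CO₂ ÷ 44.009 g/mol = 0.14740 mol
mol H = 2 × 1.328 g H₂O ÷ 18.015 g/mol = 0.14743 mol
Divide by the smallest (0.14740 mol): C 1.000, H 1.000
Empirical formula: CH
Empirical-formula mass = 13.02 g/mol; 78 ÷ 13.02 ≈ 6, so the molecular formula is C6H6.

C6H6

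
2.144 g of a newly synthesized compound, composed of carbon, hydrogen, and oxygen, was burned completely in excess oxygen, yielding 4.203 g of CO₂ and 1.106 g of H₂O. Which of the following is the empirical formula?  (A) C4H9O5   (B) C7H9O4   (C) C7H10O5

mol C = 4.203 g CO₂ ÷ 44.009 g/mol = 0.095503 mol
mol H = 2 × 1.106 g H₂O ÷ 18.015 g/mol = 0.12279 mol
mass O = 2.144 − (1.1471 + 0.12377) = 0.87314 g → mol O = 0.87314 ÷ 15.999 = 0.054575 mol
Divide by the smallest (0.054575 mol): C 1.750, H 2.250, O 1.000
Multiplying each by 4 gives whole numbers: C 7.00, H 9.00, O 4.00

(B) C7H9O4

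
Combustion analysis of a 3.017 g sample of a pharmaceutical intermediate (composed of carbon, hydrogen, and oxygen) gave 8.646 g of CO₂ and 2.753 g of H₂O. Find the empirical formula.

mol C = 8.646 g CO₂ ÷ 44.009 g/mol = 0.19646 mol
mol H = 2 × 2.753 g H₂O ÷ 18.015 g/mol = 0.30563 mol
mass O = 3.017 − (2.3597 + 0.30808) = 0.34924 g → mol O = 0.34924 ÷ 15.999 = 0.021829 mol
Divide by the smallest (0.021829 mol): C 9.000, H 14.001, O 1.000

C9H14O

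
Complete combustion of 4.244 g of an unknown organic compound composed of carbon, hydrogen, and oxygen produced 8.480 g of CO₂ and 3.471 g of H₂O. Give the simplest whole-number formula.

C2H4O

mol C = 8.480 g CO₂ ÷ 44.009 g/mol = 0.19269 mol
mol H = 2 × 3.471 g H₂O ÷ 18.015 g/mol = 0.38535 mol
mass O = 4.244 − (2.3144 + 0.38843) = 1.5412 g → mol O = 1.5412 ÷ 15.999 = 0.096331 mol
Divide by the smallest (0.096331 mol): C 2.000, H 4.000, O 1.000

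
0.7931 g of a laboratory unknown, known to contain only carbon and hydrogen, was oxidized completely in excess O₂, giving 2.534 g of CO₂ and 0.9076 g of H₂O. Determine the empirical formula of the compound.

mol C = 2.534 g CO₂ ÷ 44.009 g/mol = 0.057579 mol
mol H = 2 × 0.9076 g H₂O ÷ 18.015 g/mol = 0.10076 mol
Divide by the smallest (0.057579 mol): C 1.000, H 1.750
Multiplying each by 4 gives whole numbers: C 4.00, H 7.00

C4H7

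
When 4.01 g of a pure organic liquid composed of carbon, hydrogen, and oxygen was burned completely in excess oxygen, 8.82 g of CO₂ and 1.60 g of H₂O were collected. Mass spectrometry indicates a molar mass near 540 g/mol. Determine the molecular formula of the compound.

C27H24O12

mol C = 8.82 g CO₂ ÷ 44.009 g/mol = 0.2004 mol
mol H = 2 × 1.60 g H₂O ÷ 18.015 g/mol = 0.1776 mol
mass O = 4.01 − (2.407 + 0.1791) = 1.424 g → mol O = 1.424 ÷ 15.999 = 0.08899 mol
Divide by the smallest (0.08899 mol): C 2.252, H 1.996, O 1.000
Multiplying each by 4 gives whole numbers: C 9.01, H 7.98, O 4.00
Empirical formula: C9H8O4
Empirical-formula mass = 180.16 g/mol; 540 ÷ 180.16 ≈ 3, so the molecular formula is C27H24O12.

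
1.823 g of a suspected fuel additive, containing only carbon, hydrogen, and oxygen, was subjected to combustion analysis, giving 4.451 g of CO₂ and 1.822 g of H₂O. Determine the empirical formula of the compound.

C4H8O

mol C = 4.451 g CO₂ ÷ 44.009 g/mol = 0.10114 mol
mol H = 2 × 1.822 g H₂O ÷ 18.015 g/mol = 0.20228 mol
mass O = 1.823 − (1.2148 + 0.20389) = 0.40433 g → mol O = 0.40433 ÷ 15.999 = 0.025272 mol
Divide by the smallest (0.025272 mol): C 4.002, H 8.004, O 1.000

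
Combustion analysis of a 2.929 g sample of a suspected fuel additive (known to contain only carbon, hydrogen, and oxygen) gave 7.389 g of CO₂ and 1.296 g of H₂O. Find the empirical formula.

C7H6O2

mol C = 7.389 g CO₂ ÷ 44.009 g/mol = 0.16790 mol
mol H = 2 × 1.296 g H₂O ÷ 18.015 g/mol = 0.14388 mol
mass O = 2.929 − (2.0166 + 0.14503) = 0.76735 g → mol O = 0.76735 ÷ 15.999 = 0.047963 mol
Divide by the smallest (0.047963 mol): C 3.501, H 3.000, O 1.000
Multiplying each by 2 gives whole numbers: C 7.00, H 6.00, O 2.00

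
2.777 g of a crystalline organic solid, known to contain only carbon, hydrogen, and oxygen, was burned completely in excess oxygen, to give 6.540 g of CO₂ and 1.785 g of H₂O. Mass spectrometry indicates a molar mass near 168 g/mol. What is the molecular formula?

mol C = 6.540 g CO₂ ÷ 44.009 g/mol = 0.14861 mol
mol H = 2 × 1.785 g H₂O ÷ 18.015 g/mol = 0.19817 mol
mass O = 2.777 − (1.7849 + 0.19975) = 0.79234 g → mol O = 0.79234 ÷ 15.999 = 0.049524 mol
Divide by the smallest (0.049524 mol): C 3.001, H 4.001, O 1.000
Empirical formula: C3H4O
Empirical-formula mass = 56.06 g/mol; 168 ÷ 56.06 ≈ 3, so the molecular formula is C9H12O3.

C9H12O3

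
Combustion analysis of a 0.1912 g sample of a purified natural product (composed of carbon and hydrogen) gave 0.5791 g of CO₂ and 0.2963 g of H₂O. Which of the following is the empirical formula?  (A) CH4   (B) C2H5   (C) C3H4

(B) C2H5

mol C = 0.5791 g CO₂ ÷ 44.009 g/mol = 0.013159 mol
mol H = 2 × 0.2963 g H₂O ÷ 18.015 g/mol = 0.032895 mol
Divide by the smallest (0.013159 mol): C 1.000, H 2.500
Multiplying each by 2 gives whole numbers: C 2.00, H 5.00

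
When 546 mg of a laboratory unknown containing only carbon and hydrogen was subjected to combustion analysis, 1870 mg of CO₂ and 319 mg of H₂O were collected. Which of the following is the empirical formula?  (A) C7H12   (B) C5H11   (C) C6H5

mol C = 1.87 g CO₂ ÷ 44.009 g/mol = 0.04249 mol
mol H = 2 × 0.319 g H₂O ÷ 18.015 g/mol = 0.03541 mol
Divide by the smallest (0.03541 mol): C 1.200, H 1.000
Multiplying each by 5 gives whole numbers: C 6.00, H 5.00

(C) C6H5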